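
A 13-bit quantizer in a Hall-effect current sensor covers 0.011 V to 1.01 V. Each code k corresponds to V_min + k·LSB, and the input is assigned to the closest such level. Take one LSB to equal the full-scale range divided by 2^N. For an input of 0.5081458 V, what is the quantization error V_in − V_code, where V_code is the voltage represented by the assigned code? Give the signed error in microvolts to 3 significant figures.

Span: 1.01 V − (0.011 V) = 0.999 V. LSB = 0.999 V / 2^13 ≈ 121.9 µV.
(V_in − V_min)/LSB = (0.5081458 − (0.011)) × 8192/0.999 = 4076.6951 → nearest code k = 4077.
V_code = V_min + k × range/2^13 = 0.011 + 4077 × 0.999/8192 = 0.5081829834 V.
e = 0.5081458 − (0.5081829834) = −37.2 µV.

−37.2 µV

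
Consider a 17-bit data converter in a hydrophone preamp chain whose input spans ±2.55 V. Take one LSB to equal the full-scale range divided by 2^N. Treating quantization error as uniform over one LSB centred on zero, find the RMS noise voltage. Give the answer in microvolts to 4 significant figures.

The full-scale span is 2.55 − (-2.55) = 5.1 V.
One LSB is 5.1 V / 131072 = 38.9099 µV.
V_rms = LSB/√12 = 38.9099 µV / √12 = 11.23 µV.

11.23 µV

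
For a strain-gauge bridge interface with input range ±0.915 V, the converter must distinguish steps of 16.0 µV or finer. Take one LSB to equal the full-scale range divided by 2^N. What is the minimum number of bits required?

The full-scale span is 0.915 − (-0.915) = 1.83 V.
Required number of levels: 1.83/16.0 µV = 114380; smallest N with 2^N ≥ that is 17.

17 bits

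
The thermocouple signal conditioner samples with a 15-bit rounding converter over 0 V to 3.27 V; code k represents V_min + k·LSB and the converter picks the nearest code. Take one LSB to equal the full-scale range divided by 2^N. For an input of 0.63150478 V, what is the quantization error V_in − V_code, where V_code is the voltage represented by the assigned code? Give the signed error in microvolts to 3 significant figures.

+18.0 µV

Range is 3.27 V. LSB = 3.27 V / 2^15 ≈ 99.79 µV.
Position in LSBs: (0.63150478 − (0)) × 32768/3.27 = 6328.1800; rounding gives k = 6328.
V_code = V_min + k × range/2^15 = 0 + 6328 × 3.27/32768 = 0.63148681641 V.
e = 0.63150478 − (0.63148681641) = +18.0 µV.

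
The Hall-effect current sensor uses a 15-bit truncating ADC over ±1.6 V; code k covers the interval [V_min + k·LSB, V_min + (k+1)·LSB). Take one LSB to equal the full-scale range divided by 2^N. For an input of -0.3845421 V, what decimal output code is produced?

12446

The full-scale span is 1.6 − (-1.6) = 3.2 V. LSB = 3.2 V / 2^15 ≈ 97.66 µV.
V_in − V_min = -0.3845421 − (-1.6) = 1.2154579 V.
Divide by LSB: 1.2154579 × 32768/3.2 = 12446.2889.
Truncating gives code 12446.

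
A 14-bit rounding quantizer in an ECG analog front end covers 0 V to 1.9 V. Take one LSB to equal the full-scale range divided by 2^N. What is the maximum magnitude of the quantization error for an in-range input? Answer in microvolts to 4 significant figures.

Range is 1.9 V.
Step size = 1.9/16384 V = 115.967 µV.
Worst-case error for round-to-nearest is half an LSB: 57.98 µV.

57.98 µV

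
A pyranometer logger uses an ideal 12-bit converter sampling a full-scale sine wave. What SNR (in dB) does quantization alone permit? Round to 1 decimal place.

74.0 dB

Ideal quantization SNR: 6.02 × 12 + 1.76 dB = 74.0 dB.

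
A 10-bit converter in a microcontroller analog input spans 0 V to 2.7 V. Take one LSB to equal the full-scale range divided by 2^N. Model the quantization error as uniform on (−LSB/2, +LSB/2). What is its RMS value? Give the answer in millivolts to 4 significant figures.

0.7612 mV

Full-scale range = 2.7 V.
LSB = 2.7 V / 2^10 = 2.63672 mV.
V_rms = LSB/√12 = 2.63672 mV / √12 = 0.7612 mV.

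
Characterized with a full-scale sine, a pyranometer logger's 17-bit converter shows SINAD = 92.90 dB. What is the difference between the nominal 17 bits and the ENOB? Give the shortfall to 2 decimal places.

N_eff = (92.90 − 1.76)/6.02 = 15.1395 bits.
Lost resolution: 17 − 15.1395 = 1.8605 bits.

1.86 bits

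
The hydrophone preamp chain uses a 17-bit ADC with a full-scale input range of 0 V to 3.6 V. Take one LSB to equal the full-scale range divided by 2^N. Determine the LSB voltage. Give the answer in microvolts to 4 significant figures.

V_FS = 3.6 V.
2^17 = 131072 levels.
LSB = 3.6 V ÷ 2^17 = 3.6/131072 V = 27.47 µV.

27.47 µV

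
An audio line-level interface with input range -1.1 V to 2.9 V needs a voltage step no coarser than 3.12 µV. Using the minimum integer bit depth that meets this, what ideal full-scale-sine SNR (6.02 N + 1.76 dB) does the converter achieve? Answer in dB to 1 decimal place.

The full-scale span is 2.9 − (-1.1) = 4 V.
Need 2^N ≥ 4 V / 3.12 µV = 1.282e6 → N_min = 21.
SNR = 6.02 × 21 + 1.76 = 128.18 dB.

128.2 dB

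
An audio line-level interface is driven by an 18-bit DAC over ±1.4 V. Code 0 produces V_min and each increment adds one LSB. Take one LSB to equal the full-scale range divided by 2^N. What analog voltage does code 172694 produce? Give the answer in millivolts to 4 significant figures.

444.6 mV

Span: 1.4 V − (-1.4 V) = 2.8 V. LSB = 2.8 V / 2^18.
Output = V_min + (172694/262144) × range = -1.4 + 0.658775 × 2.8 V
      = -1.4 V + 1.84457 V = 0.444571 V.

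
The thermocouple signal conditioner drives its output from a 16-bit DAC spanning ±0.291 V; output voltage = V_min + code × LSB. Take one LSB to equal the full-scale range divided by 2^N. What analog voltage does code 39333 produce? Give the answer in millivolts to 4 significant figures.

58.30 mV

Span: 0.291 V − (-0.291 V) = 0.582 V. LSB = 0.582 V / 2^16.
V_out = -0.291 + 39333 × (0.582/65536) V
      = -0.291 + 0.349301 = 0.0583012 V.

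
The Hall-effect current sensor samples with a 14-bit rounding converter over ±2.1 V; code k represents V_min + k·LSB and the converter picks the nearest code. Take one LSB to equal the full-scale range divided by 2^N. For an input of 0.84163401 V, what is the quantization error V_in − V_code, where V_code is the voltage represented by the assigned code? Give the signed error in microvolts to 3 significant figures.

The full-scale span is 2.1 − (-2.1) = 4.2 V. LSB = 4.2 V / 2^14 ≈ 256.3 µV.
(0.84163401 − (-2.1)) / LSB = 2.94163401 × 16384/4.2 = 11475.1742. Nearest integer: k = 11475.
V_code = V_min + k × range/2^14 = -2.1 + 11475 × 4.2/16384 = 0.84158935547 V.
V_in − V_code = 0.84163401 − (0.84158935547) = +44.7 µV.

+44.7 µV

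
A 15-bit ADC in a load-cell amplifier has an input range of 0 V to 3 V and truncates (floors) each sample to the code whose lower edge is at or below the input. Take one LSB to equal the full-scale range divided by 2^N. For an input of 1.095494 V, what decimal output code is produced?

Full-scale range = 3 V. LSB = 3 V / 2^15 ≈ 91.55 µV.
V_in − V_min = 1.095494 − (0) = 1.095494 V.
Divide by LSB: 1.095494 × 32768/3 = 11965.7158.
Truncating gives code 11965.

11965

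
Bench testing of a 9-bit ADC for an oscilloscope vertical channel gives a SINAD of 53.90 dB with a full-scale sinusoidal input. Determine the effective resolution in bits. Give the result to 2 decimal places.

ENOB = (SINAD − 1.76) / 6.02 = (53.90 − 1.76) / 6.02 = 52.14 / 6.02 = 8.6611.

8.66 bits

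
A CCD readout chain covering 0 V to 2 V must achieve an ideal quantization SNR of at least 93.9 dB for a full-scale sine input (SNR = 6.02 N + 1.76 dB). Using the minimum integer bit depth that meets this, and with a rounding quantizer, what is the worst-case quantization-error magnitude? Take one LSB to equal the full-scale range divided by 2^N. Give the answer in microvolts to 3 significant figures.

15.3 µV

Range is 2 V.
Solving 6.02 N ≥ 93.9 − 1.76: N ≥ 15.306. Round up → N = 16.
LSB = 2 V ÷ 2^16 = 2/65536 V = 30.518 µV.
Half an LSB is 15.3 µV.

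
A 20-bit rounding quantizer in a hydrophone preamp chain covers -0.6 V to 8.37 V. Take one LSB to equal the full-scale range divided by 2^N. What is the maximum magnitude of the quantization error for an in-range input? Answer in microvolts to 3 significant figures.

4.28 µV

The full-scale span is 8.37 − (-0.6) = 8.97 V.
Step size = 8.97/1048576 V = 8.5545 µV.
A rounding quantizer has |error| ≤ LSB/2 = 4.28 µV.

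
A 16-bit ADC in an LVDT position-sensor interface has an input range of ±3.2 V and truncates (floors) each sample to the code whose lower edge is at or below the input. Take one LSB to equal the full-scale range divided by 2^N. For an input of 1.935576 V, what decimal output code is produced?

52588

Range = 3.2 − (-3.2) = 6.4 V. LSB = 6.4 V / 2^16 ≈ 97.66 µV.
V_in − V_min = 1.935576 − (-3.2) = 5.135576 V.
Divide by LSB: 5.135576 × 65536/6.4 = 52588.2982.
Truncating gives code 52588.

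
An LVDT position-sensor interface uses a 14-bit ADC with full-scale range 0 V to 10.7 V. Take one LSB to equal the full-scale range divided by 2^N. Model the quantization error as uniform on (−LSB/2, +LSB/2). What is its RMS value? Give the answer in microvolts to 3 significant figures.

Range is 10.7 V.
LSB = 10.7 V / 2^14 = 0.65308 mV.
RMS of a uniform error over width LSB is LSB/√12 = 189 µV.

189 µV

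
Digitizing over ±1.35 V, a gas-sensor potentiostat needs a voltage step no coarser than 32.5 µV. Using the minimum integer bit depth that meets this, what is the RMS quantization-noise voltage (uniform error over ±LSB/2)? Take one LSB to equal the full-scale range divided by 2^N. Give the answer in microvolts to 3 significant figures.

5.95 µV

Range = 1.35 − (-1.35) = 2.7 V.
Need 2^N ≥ 2.7 V / 32.5 µV = 83080 → N_min = 17.
LSB = 2.7 V ÷ 2^17 = 2.7/131072 V = 20.599 µV.
σ_q = LSB/√12 = 20.599 µV/3.4641 = 5.95 µV.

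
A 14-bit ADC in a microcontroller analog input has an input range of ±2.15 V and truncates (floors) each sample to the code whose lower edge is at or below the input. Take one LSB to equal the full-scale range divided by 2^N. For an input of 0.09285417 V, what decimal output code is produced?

8545

Full-scale range = 2.15 V − (-2.15 V) = 4.3 V. LSB = 4.3 V / 2^14 ≈ 262.5 µV.
V_in − V_min = 0.09285417 − (-2.15) = 2.24285417 V.
Divide by LSB: 2.24285417 × 16384/4.3 = 8545.7960.
Truncating gives code 8545.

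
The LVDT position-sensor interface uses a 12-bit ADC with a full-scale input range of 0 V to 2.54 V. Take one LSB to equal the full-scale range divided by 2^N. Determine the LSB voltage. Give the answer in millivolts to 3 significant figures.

V_FS = 2.54 V.
2^12 = 4096 levels.
One LSB is 2.54 V / 4096 = 0.620 mV.

0.620 mV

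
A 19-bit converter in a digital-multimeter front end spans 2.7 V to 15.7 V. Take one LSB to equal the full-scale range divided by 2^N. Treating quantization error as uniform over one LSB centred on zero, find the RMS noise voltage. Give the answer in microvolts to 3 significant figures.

7.16 µV

Full-scale range = 15.7 V − (2.7 V) = 13 V.
Step size = 13/524288 V = 24.796 µV.
RMS of a uniform error over width LSB is LSB/√12 = 7.16 µV.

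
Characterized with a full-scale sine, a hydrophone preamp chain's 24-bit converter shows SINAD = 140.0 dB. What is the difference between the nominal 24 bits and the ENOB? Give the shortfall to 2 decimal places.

1.04 bits

Effective bits = (140.0 − 1.76)/6.02 = 22.9635.
Lost resolution: 24 − 22.9635 = 1.0365 bits.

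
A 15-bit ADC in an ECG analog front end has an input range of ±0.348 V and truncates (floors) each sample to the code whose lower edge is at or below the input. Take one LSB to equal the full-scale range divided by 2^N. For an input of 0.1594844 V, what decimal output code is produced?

23892

Span: 0.348 V − (-0.348 V) = 0.696 V. LSB = 0.696 V / 2^15 ≈ 21.24 µV.
V_in − V_min = 0.1594844 − (-0.348) = 0.5074844 V.
Divide by LSB: 0.5074844 × 32768/0.696 = 23892.5989.
Truncating gives code 23892.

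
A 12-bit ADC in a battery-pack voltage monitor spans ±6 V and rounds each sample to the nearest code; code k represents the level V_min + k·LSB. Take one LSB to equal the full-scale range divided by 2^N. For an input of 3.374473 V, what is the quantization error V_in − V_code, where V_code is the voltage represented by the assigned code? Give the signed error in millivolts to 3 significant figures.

−0.527 mV

The full-scale span is 6 − (-6) = 12 V. LSB = 12 V / 2^12 ≈ 2.930 mV.
(3.374473 − (-6)) / LSB = 9.374473 × 4096/12 = 3199.8201. Nearest integer: k = 3200.
V_code = V_min + k × range/2^12 = -6 + 3200 × 12/4096 = 3.375000000 V.
V_in − V_code = 3.374473 − (3.375000000) = −0.527 mV.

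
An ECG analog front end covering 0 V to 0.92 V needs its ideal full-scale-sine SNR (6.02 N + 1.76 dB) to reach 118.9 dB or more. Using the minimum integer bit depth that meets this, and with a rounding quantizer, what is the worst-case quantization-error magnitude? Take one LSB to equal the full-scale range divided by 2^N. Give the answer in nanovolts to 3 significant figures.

V_FS = 0.92 V.
Solving 6.02 N ≥ 118.9 − 1.76: N ≥ 19.458. Round up → N = 20.
Step size = 0.92/1048576 V = 0.87738 µV.
Half an LSB is 439 nV.

439 nV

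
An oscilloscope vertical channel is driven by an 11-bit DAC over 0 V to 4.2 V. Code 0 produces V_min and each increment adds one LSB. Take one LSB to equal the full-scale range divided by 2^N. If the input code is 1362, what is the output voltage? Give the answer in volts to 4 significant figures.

Span = 4.2 V. LSB = 4.2 V / 2^11.
Output = V_min + (1362/2048) × range = 0 + 0.665039 × 4.2 V
      = 0 V + 2.79316 V = 2.79316 V.

2.793 V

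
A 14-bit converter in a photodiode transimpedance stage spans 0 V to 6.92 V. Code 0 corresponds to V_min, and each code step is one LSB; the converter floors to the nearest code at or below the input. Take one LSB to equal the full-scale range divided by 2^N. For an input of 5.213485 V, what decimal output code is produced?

Full-scale range = 6.92 V. LSB = 6.92 V / 2^14 ≈ 422.4 µV.
(V_in − V_min) × 2^14/range = (5.213485 − (0)) × 16384/6.92 = 12343.604.
Floor → code = 12343.

12343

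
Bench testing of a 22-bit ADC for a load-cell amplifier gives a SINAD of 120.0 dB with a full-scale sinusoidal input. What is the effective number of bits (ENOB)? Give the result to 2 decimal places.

19.64 bits

ENOB = (SINAD − 1.76) / 6.02 = (120.0 − 1.76) / 6.02 = 118.24 / 6.02 = 19.6412.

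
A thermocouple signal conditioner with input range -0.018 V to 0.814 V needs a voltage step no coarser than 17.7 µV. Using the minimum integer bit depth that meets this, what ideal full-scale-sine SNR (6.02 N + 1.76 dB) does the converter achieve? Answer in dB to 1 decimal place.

Full-scale range = 0.814 V − (-0.018 V) = 0.832 V.
Levels needed ≥ 0.832/17.7 µV = 47010. 2^16 = 65536 suffices, so N_min = 16.
SNR = 6.02 × 16 + 1.76 = 98.08 dB.

98.1 dB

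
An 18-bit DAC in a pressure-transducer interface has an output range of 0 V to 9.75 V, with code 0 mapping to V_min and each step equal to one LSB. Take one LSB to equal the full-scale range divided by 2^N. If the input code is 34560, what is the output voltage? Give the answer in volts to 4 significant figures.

V_FS = 9.75 V. LSB = 9.75 V / 2^18.
V_out = 0 + 34560 × (9.75/262144) V
      = 0 + 1.28540 = 1.28540 V.

1.285 V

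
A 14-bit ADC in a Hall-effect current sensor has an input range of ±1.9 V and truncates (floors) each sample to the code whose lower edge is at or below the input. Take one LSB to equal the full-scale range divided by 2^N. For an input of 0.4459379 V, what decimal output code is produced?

Full-scale range = 1.9 V − (-1.9 V) = 3.8 V. LSB = 3.8 V / 2^14 ≈ 231.9 µV.
code = ⌊(V_in − V_min)/LSB⌋ = ⌊(V_in − V_min) × 2^14 / range⌋
     = ⌊(0.4459379 − (-1.9)) × 16384 / 3.8⌋ = ⌊2.3459379 × 16384/3.8⌋
     = ⌊10114.696⌋ = 10114.

10114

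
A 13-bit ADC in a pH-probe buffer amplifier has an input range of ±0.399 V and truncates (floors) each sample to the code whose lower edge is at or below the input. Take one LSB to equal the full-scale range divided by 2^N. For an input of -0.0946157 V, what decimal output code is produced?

Span: 0.399 V − (-0.399 V) = 0.798 V. LSB = 0.798 V / 2^13 ≈ 97.41 µV.
(V_in − V_min) × 2^13/range = (-0.0946157 − (-0.399)) × 8192/0.798 = 3124.707.
Floor → code = 3124.

3124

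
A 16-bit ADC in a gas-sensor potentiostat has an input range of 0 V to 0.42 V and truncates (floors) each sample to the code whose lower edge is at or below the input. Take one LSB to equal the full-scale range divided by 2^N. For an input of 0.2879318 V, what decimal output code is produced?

V_FS = 0.42 V. LSB = 0.42 V / 2^16 ≈ 6.409 µV.
(V_in − V_min) × 2^16/range = (0.2879318 − (0)) × 65536/0.42 = 44928.330.
Floor → code = 44928.

44928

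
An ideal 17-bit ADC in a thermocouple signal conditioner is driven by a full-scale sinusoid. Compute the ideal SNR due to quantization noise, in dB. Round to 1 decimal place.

Ideal quantization SNR: 6.02 × 17 + 1.76 dB = 104.1 dB.

104.1 dB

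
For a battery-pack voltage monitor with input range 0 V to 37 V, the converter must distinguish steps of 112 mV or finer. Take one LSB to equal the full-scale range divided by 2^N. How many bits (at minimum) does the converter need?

9 bits

Range is 37 V.
Need 2^N ≥ 37 V / 112 mV = 330.4 → N_min = 9.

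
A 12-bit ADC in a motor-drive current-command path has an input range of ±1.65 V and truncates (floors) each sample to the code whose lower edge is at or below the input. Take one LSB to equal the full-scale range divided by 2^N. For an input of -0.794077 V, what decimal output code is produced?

Span: 1.65 V − (-1.65 V) = 3.3 V. LSB = 3.3 V / 2^12 ≈ 0.8057 mV.
(V_in − V_min) × 2^12/range = (-0.794077 − (-1.65)) × 4096/3.3 = 1062.382.
Floor → code = 1062.

1062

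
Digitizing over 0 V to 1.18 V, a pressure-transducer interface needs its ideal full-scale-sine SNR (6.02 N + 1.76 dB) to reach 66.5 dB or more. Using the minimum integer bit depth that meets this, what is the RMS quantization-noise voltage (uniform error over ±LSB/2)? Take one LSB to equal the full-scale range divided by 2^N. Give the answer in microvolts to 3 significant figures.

166 µV

V_FS = 1.18 V.
6.02 N + 1.76 ≥ 66.5 gives N ≥ 10.754, so the minimum integer is 11.
LSB = 1.18 V ÷ 2^11 = 1.18/2048 V = 0.57617 mV.
σ_q = LSB/√12 = 0.57617 mV/3.4641 = 166 µV.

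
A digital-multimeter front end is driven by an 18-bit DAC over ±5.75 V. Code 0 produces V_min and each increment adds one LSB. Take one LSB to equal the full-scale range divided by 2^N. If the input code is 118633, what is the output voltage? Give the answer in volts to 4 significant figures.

-0.5457 V

Span: 5.75 V − (-5.75 V) = 11.5 V. LSB = 11.5 V / 2^18.
V_out = -5.75 + 118633 × (11.5/262144) V
      = -5.75 V + 5.20431 V = -0.545687 V.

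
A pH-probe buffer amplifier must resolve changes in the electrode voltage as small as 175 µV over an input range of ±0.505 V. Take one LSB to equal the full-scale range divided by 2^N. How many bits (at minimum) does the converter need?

13 bits

Range = 0.505 − (-0.505) = 1.01 V.
Levels needed ≥ 1.01/175 µV = 5771. 2^13 = 8192 suffices, so N_min = 13.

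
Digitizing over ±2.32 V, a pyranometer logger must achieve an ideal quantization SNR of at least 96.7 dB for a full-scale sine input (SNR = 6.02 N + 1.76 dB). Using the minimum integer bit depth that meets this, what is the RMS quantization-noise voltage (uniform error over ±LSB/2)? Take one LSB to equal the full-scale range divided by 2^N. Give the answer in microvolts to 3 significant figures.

20.4 µV

Range = 2.32 − (-2.32) = 4.64 V.
6.02 N + 1.76 ≥ 96.7 gives N ≥ 15.771, so the minimum integer is 16.
Step size = 4.64/65536 V = 70.801 µV.
σ_q = LSB/√12 = 70.801 µV/3.4641 = 20.4 µV.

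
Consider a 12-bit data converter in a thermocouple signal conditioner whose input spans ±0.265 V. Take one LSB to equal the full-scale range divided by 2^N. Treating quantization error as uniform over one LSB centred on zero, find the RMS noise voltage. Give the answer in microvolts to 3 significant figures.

Full-scale range = 0.265 V − (-0.265 V) = 0.53 V.
Step size = 0.53/4096 V = 129.39 µV.
V_rms = LSB/√12 = 129.39 µV / √12 = 37.4 µV.

37.4 µV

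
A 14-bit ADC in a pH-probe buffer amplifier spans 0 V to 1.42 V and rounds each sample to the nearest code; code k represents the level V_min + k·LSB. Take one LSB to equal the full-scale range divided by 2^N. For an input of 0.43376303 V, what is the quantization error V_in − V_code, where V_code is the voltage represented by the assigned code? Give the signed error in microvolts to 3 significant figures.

−19.9 µV

V_FS = 1.42 V. LSB = 1.42 V / 2^14 ≈ 86.67 µV.
(V_in − V_min)/LSB = (0.43376303 − (0)) × 16384/1.42 = 5004.7701 → nearest code k = 5005.
V_code = 0 + (5005/16384) × 1.42 = 0.43378295898 V.
V_in − V_code = 0.43376303 − (0.43378295898) = −19.9 µV.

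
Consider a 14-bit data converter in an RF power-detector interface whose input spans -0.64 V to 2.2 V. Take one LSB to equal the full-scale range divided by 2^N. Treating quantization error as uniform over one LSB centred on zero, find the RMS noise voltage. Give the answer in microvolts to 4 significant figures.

50.04 µV

Span: 2.2 V − (-0.64 V) = 2.84 V.
One LSB is 2.84 V / 16384 = 173.340 µV.
RMS of a uniform error over width LSB is LSB/√12 = 50.04 µV.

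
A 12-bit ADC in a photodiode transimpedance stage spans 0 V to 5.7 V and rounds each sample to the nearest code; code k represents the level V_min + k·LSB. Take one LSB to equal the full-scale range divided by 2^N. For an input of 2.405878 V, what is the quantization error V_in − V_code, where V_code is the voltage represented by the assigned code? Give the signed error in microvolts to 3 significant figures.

−201 µV

Full-scale range = 5.7 V. LSB = 5.7 V / 2^12 ≈ 1.392 mV.
(V_in − V_min)/LSB = (2.405878 − (0)) × 4096/5.7 = 1728.8555 → nearest code k = 1729.
V_code = V_min + k × range/2^12 = 0 + 1729 × 5.7/4096 = 2.406079102 V.
e = 2.405878 − (2.406079102) = −201 µV.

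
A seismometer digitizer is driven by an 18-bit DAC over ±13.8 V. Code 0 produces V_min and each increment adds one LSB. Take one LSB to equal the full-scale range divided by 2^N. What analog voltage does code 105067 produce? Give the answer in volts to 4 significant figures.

Full-scale range = 13.8 V − (-13.8 V) = 27.6 V. LSB = 27.6 V / 2^18.
V_out = V_min + code × LSB = -13.8 V + 105067 × 27.6 V / 262144
      = -13.8 + 11.0620 = -2.73795 V.

-2.738 V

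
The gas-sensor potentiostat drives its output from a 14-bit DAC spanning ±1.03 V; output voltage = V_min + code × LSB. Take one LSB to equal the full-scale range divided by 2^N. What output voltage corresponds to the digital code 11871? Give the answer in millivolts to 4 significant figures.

Range = 1.03 − (-1.03) = 2.06 V. LSB = 2.06 V / 2^14.
V_out = V_min + code × LSB = -1.03 V + 11871 × 2.06 V / 16384
      = -1.03 + 1.49257 = 0.462570 V.

462.6 mV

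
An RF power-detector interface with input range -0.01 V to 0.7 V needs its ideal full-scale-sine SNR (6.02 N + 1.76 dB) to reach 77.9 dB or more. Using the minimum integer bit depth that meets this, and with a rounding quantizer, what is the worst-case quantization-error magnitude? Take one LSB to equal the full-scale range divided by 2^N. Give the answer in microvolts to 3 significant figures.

The full-scale span is 0.7 − (-0.01) = 0.71 V.
Required N = ⌈(77.9 − 1.76)/6.02⌉ = ⌈12.648⌉ = 13.
Step size = 0.71/8192 V = 86.670 µV.
Half an LSB is 43.3 µV.

43.3 µV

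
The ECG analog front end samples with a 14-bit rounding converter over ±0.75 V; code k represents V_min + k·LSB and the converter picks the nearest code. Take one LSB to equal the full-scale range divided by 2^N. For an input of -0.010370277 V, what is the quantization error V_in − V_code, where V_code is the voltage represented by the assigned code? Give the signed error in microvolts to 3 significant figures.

−24.8 µV

Range = 0.75 − (-0.75) = 1.5 V. LSB = 1.5 V / 2^14 ≈ 91.55 µV.
(-0.010370277 − (-0.75)) / LSB = 0.739629723 × 16384/1.5 = 8078.7289. Nearest integer: k = 8079.
V_code = V_min + k × range/2^14 = -0.75 + 8079 × 1.5/16384 = -0.010345458984 V.
V_in − V_code = -0.010370277 − (-0.010345458984) = −24.8 µV.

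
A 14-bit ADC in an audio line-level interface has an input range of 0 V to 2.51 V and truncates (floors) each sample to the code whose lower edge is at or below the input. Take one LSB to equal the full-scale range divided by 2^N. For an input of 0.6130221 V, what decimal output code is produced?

4001

Range is 2.51 V. LSB = 2.51 V / 2^14 ≈ 153.2 µV.
(V_in − V_min) × 2^14/range = (0.6130221 − (0)) × 16384/2.51 = 4001.496.
Floor → code = 4001.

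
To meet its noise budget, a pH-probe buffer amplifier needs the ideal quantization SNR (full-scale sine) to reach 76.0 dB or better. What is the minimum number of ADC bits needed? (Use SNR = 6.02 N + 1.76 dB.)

N ≥ (76.0 − 1.76)/6.02 = 12.332 → N_min = 13.

13 bits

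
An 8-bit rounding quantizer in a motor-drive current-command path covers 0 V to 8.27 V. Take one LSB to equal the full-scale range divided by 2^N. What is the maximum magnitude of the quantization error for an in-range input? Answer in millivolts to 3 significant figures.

16.2 mV

Range is 8.27 V.
LSB = 8.27 V / 2^8 = 32.305 mV.
A rounding quantizer has |error| ≤ LSB/2 = 16.2 mV.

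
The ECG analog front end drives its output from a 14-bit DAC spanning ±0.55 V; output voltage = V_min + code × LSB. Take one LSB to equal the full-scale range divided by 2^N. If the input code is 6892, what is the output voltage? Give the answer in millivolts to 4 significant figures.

Full-scale range = 0.55 V − (-0.55 V) = 1.1 V. LSB = 1.1 V / 2^14.
Output = V_min + (6892/16384) × range = -0.55 + 0.420654 × 1.1 V
      = -0.55 V + 0.462720 V = -0.0872803 V.

-87.28 mV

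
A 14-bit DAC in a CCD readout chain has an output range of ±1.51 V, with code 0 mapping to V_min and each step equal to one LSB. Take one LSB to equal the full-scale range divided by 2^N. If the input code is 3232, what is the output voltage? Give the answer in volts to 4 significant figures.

Full-scale range = 1.51 V − (-1.51 V) = 3.02 V. LSB = 3.02 V / 2^14.
V_out = V_min + code × LSB = -1.51 V + 3232 × 3.02 V / 16384
      = -1.51 V + 0.595742 V = -0.914258 V.

-0.9143 V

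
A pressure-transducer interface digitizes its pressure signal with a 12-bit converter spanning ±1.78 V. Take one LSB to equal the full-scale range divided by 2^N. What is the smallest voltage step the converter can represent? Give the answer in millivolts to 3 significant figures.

0.869 mV

Full-scale range = 1.78 V − (-1.78 V) = 3.56 V.
2^12 = 4096 levels.
LSB = 3.56 V ÷ 2^12 = 3.56/4096 V = 0.869 mV.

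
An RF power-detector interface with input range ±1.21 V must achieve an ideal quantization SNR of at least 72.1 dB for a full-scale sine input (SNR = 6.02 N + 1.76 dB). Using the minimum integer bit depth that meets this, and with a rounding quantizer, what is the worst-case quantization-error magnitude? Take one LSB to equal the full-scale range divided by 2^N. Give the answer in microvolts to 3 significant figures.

Full-scale range = 1.21 V − (-1.21 V) = 2.42 V.
Solving 6.02 N ≥ 72.1 − 1.76: N ≥ 11.684. Round up → N = 12.
One LSB is 2.42 V / 4096 = 0.59082 mV.
Max error for round-to-nearest is LSB/2 = 295 µV.

295 µV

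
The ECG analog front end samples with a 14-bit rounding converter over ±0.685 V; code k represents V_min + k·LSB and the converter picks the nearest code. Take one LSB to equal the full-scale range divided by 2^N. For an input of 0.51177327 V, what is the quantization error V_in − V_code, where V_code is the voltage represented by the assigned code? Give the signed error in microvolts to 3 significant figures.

The full-scale span is 0.685 − (-0.685) = 1.37 V. LSB = 1.37 V / 2^14 ≈ 83.62 µV.
(V_in − V_min)/LSB = (0.51177327 − (-0.685)) × 16384/1.37 = 14312.3600 → nearest code k = 14312.
Reconstructed level: -0.685 + 14312 × 1.37/16384 V = 0.51174316406 V.
Error = V_in − V_code = 0.51177327 − (0.51174316406) = +30.1 µV.

+30.1 µV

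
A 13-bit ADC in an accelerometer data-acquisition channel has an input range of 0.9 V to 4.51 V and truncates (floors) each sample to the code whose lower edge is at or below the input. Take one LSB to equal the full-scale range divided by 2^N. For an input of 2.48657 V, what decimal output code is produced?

3600

Span: 4.51 V − (0.9 V) = 3.61 V. LSB = 3.61 V / 2^13 ≈ 440.7 µV.
code = ⌊(V_in − V_min)/LSB⌋ = ⌊(V_in − V_min) × 2^13 / range⌋
     = ⌊(2.48657 − (0.9)) × 8192 / 3.61⌋ = ⌊1.58657 × 8192/3.61⌋
     = ⌊3600.327⌋ = 3600.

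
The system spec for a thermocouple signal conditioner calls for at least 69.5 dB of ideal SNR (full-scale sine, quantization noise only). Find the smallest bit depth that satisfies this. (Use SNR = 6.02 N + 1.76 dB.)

12 bits

Solving 6.02 N ≥ 69.5 − 1.76: N ≥ 11.252. Round up → N = 12.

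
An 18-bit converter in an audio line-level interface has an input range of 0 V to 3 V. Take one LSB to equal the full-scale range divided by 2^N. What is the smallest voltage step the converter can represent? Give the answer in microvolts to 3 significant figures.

11.4 µV

Full-scale range = 3 V.
There are 2^18 = 262144 steps.
Step size = 3/262144 V = 11.4 µV.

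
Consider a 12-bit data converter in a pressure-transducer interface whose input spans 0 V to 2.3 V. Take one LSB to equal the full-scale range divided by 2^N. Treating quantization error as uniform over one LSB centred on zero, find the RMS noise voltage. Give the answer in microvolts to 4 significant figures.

Full-scale range = 2.3 V.
One LSB is 2.3 V / 4096 = 0.561523 mV.
For a uniform distribution on [−LSB/2, +LSB/2], V_rms = LSB/√12 = 0.561523 mV/3.4641 = 162.1 µV.

162.1 µV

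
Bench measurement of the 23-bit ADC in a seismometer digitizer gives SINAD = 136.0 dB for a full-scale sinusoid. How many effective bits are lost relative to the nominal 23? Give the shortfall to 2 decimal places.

ENOB = (SINAD − 1.76)/6.02 = (136.0 − 1.76)/6.02 = 22.2990 bits.
Shortfall = 23 − 22.2990 = 0.7010 bits.

0.70 bits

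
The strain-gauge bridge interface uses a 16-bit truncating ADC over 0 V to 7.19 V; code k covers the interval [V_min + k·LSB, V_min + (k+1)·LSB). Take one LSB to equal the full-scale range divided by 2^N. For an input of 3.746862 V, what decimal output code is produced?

Span = 7.19 V. LSB = 7.19 V / 2^16 ≈ 109.7 µV.
(V_in − V_min) × 2^16/range = (3.746862 − (0)) × 65536/7.19 = 34152.204.
Floor → code = 34152.

34152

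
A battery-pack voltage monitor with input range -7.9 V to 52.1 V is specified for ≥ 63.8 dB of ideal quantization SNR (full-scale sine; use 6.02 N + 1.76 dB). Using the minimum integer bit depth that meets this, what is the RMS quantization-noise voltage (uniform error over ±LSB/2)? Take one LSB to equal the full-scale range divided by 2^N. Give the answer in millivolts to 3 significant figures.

8.46 mV

Range = 52.1 − (-7.9) = 60 V.
6.02 N + 1.76 ≥ 63.8 gives N ≥ 10.306, so the minimum integer is 11.
Step size = 60/2048 V = 29.297 mV.
σ_q = LSB/√12 = 29.297 mV/3.4641 = 8.46 mV.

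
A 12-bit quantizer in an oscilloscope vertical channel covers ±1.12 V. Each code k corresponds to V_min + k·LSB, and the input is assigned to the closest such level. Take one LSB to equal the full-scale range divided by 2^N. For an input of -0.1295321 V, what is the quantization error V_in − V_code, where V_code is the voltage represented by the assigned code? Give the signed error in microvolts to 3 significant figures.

+77.3 µV

The full-scale span is 1.12 − (-1.12) = 2.24 V. LSB = 2.24 V / 2^12 ≈ 0.5469 mV.
Position in LSBs: (-0.1295321 − (-1.12)) × 4096/2.24 = 1811.1413; rounding gives k = 1811.
V_code = -1.12 + (1811/4096) × 2.24 = -0.1296093750 V.
Error = V_in − V_code = -0.1295321 − (-0.1296093750) = +77.3 µV.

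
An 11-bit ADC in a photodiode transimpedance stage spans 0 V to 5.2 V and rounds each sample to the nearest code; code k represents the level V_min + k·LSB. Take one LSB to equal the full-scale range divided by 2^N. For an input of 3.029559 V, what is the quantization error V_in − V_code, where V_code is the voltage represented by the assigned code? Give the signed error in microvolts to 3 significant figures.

+457 µV

Range is 5.2 V. LSB = 5.2 V / 2^11 ≈ 2.539 mV.
(V_in − V_min)/LSB = (3.029559 − (0)) × 2048/5.2 = 1193.1802 → nearest code k = 1193.
V_code = 0 + (1193/2048) × 5.2 = 3.029101563 V.
e = 3.029559 − (3.029101563) = +457 µV.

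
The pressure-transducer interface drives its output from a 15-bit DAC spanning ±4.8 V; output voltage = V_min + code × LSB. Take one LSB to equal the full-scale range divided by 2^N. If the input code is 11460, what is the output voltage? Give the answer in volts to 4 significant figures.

-1.443 V

Full-scale range = 4.8 V − (-4.8 V) = 9.6 V. LSB = 9.6 V / 2^15.
V_out = V_min + code × LSB = -4.8 V + 11460 × 9.6 V / 32768
      = -4.8 + 3.35742 = -1.44258 V.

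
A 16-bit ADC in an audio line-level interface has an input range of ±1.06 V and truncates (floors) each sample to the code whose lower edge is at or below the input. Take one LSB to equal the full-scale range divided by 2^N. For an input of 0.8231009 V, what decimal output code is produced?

58212

Range = 1.06 − (-1.06) = 2.12 V. LSB = 2.12 V / 2^16 ≈ 32.35 µV.
code = ⌊(V_in − V_min)/LSB⌋ = ⌊(V_in − V_min) × 2^16 / range⌋
     = ⌊(0.8231009 − (-1.06)) × 65536 / 2.12⌋ = ⌊1.8831009 × 65536/2.12⌋
     = ⌊58212.689⌋ = 58212.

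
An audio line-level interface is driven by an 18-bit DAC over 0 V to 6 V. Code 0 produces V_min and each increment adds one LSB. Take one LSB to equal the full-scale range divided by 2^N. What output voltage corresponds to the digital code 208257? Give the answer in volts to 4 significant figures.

Full-scale range = 6 V. LSB = 6 V / 2^18.
V_out = V_min + code × LSB = 0 V + 208257 × 6 V / 262144
      = 0 V + 4.76662 V = 4.76662 V.

4.767 V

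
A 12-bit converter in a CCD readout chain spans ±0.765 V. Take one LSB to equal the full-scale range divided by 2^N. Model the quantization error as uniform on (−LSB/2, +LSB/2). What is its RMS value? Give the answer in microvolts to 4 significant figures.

107.8 µV

The full-scale span is 0.765 − (-0.765) = 1.53 V.
LSB = 1.53 V ÷ 2^12 = 1.53/4096 V = 373.535 µV.
RMS of a uniform error over width LSB is LSB/√12 = 107.8 µV.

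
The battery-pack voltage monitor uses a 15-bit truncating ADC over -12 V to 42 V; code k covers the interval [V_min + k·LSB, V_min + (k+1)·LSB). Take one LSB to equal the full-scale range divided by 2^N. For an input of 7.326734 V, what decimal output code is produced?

Span: 42 V − (-12 V) = 54 V. LSB = 54 V / 2^15 ≈ 1.648 mV.
code = ⌊(V_in − V_min)/LSB⌋ = ⌊(V_in − V_min) × 2^15 / range⌋
     = ⌊(7.326734 − (-12)) × 32768 / 54⌋ = ⌊19.326734 × 32768/54⌋
     = ⌊11727.749⌋ = 11727.

11727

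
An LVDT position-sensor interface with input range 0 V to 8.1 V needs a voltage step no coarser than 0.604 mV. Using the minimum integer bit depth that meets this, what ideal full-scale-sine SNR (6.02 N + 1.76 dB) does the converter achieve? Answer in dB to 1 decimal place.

86.0 dB

Full-scale range = 8.1 V.
Need 2^N ≥ 8.1 V / 0.604 mV = 13410 → N_min = 14.
SNR = 6.02 × 14 + 1.76 = 86.04 dB.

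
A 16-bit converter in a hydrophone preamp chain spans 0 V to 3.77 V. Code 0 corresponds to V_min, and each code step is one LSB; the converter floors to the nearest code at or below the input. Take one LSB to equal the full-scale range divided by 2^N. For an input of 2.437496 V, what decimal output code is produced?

V_FS = 3.77 V. LSB = 3.77 V / 2^16 ≈ 57.53 µV.
V_in − V_min = 2.437496 − (0) = 2.437496 V.
Divide by LSB: 2.437496 × 65536/3.77 = 42372.3443.
Truncating gives code 42372.

42372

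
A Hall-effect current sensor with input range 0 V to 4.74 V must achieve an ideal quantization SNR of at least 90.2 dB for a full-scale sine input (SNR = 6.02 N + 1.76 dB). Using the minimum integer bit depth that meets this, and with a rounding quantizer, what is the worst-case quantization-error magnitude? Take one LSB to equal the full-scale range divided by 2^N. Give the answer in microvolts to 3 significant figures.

V_FS = 4.74 V.
Solving 6.02 N ≥ 90.2 − 1.76: N ≥ 14.691. Round up → N = 15.
Step size = 4.74/32768 V = 144.65 µV.
|e|_max = LSB/2 = 72.3 µV.

72.3 µV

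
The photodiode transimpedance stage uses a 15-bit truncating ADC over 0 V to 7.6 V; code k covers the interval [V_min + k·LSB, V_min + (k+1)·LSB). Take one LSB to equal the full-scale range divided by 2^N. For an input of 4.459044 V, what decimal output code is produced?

Range is 7.6 V. LSB = 7.6 V / 2^15 ≈ 231.9 µV.
(V_in − V_min) × 2^15/range = (4.459044 − (0)) × 32768/7.6 = 19225.520.
Floor → code = 19225.

19225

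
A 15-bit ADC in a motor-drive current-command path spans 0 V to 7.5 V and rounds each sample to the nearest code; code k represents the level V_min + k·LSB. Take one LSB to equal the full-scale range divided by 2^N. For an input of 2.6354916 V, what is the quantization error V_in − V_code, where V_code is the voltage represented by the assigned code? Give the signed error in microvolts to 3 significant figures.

−82.7 µV

V_FS = 7.5 V. LSB = 7.5 V / 2^15 ≈ 228.9 µV.
Position in LSBs: (2.6354916 − (0)) × 32768/7.5 = 11514.6385; rounding gives k = 11515.
Reconstructed level: 0 + 11515 × 7.5/32768 V = 2.6355743408 V.
V_in − V_code = 2.6354916 − (2.6355743408) = −82.7 µV.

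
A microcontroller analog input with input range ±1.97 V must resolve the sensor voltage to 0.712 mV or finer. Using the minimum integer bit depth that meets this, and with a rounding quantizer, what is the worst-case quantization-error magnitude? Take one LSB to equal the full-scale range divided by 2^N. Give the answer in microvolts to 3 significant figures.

Range = 1.97 − (-1.97) = 3.94 V.
Need 2^N ≥ 3.94 V / 0.712 mV = 5534 → N_min = 13.
One LSB is 3.94 V / 8192 = 480.96 µV.
Half an LSB is 240 µV.

240 µV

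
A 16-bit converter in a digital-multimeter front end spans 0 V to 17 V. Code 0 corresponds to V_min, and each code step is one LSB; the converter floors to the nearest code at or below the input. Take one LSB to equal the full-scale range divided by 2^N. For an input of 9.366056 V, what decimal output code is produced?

36106

V_FS = 17 V. LSB = 17 V / 2^16 ≈ 259.4 µV.
V_in − V_min = 9.366056 − (0) = 9.366056 V.
Divide by LSB: 9.366056 × 65536/17 = 36106.6968.
Truncating gives code 36106.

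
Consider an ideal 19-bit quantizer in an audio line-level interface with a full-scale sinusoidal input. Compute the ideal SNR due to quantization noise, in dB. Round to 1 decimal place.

For an ideal N-bit converter with full-scale sine input, SNR = 6.02 N + 1.76 dB. SNR = 6.02 × 19 + 1.76 = 114.38 + 1.76 = 116.14 dB.

116.1 dB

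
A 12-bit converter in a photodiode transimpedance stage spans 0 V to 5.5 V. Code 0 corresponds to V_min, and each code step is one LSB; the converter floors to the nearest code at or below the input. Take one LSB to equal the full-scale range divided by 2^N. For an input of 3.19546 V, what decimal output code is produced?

Full-scale range = 5.5 V. LSB = 5.5 V / 2^12 ≈ 1.343 mV.
V_in − V_min = 3.19546 − (0) = 3.19546 V.
Divide by LSB: 3.19546 × 4096/5.5 = 2379.7462.
Truncating gives code 2379.

2379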